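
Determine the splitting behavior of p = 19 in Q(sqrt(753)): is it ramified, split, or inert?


K = Q(sqrt(753)). Since d mod 4 = 1, disc(K) = 753.
Check p | disc: 753 mod 19 = 12.
p does not divide disc. Compute Legendre symbol (d/p):
12^((19-1)/2) mod 19 = -1
(d/p) = -1, so p is inert: (p) stays prime with e=1, f=2, g=1.
Therefore p is inert.

inert


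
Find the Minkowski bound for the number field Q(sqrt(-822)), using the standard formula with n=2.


d = -822, d mod 4 = 2, so disc(K) = 4d = -3288; |disc(K)| = 3288
Imaginary quadratic field, so n = 2, s = r2 = 1, r1 = 0
M = (n!/n^n) * (4/pi)^s * sqrt(|disc(K)|) = (2!/2^2) * (4/pi)^1 * sqrt(3288)
= 0.5 * 1.273240 * 57.341085
= 36.5045

36.5045


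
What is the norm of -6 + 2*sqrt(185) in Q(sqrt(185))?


N(a + b*sqrt(d)) = a^2 - d*b^2
= (-6)^2 - (185)*(2)^2
= 36 - 740
= -704

-704


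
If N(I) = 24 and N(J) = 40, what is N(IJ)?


N(IJ) = N(I) * N(J)
= 24 * 40
= 960

960


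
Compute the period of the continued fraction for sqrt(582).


Run the CF algorithm for sqrt(582).
a_0 = floor(sqrt(582)) = 24; set m_0=0, q_0=1.
Recurrence: m' = q*a - m,  q' = (d - m'^2)/q,  a' = floor((a_0 + m')/q').
  step 1: m=24, q=6, a=8
  step 2: m=24, q=1, a=48
a_2 = 2*a_0 = 48, so the period closes here.
sqrt(582) = [24; 8, 48]
Period length = 2

2


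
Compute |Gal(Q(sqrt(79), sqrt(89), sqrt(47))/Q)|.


The 3 square roots of distinct primes are multiplicatively independent over Q,
so [K:Q] = 2^3 and Gal(K/Q) is isomorphic to (Z/2Z)^3.
|Gal| = 2^3 = 8

8


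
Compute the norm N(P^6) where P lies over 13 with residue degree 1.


N(P^a) = p^(a*f)
= 13^(6*1)
= 13^6
= 4826809

4826809


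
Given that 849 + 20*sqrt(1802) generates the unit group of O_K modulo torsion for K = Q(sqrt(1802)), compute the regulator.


epsilon = 849 + 20*sqrt(1802)
= 1697.9994
R = ln(1697.9994)
= 7.4372

7.4372


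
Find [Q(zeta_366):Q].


The degree equals Euler's totient phi(366).
366 = 2 * 3 * 61
phi(366) = 120

120


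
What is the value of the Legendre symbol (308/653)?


p = 653 is prime, so compute (308/653) with the reciprocity algorithm (Jacobi-symbol steps: pull out 2s via (2/n), flip via reciprocity, reduce):
  pull out 2: (2/653) = -1  (since 653 mod 8 = 5)
  pull out 2: (2/653) = -1  (since 653 mod 8 = 5)
  reciprocity: (77/653) -> +(653/77)
  reduce: (37/77)
  reciprocity: (37/77) -> +(77/37)
  reduce: (3/37)
  reciprocity: (3/37) -> +(37/3)
  reduce: (1/3)
  (1/3) = 1
Product of signs = 1
(308/653) = 1

1


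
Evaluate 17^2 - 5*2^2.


x^2 - d*y^2
= 17^2 - 5*2^2
= 289 - 20
= 269

269


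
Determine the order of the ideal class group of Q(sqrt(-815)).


K = Q(sqrt(-815)). d mod 4 = 1, so D = disc(K) = d = -815
h(K) equals the number of primitive reduced positive-definite forms (a, b, c) = a*x^2 + b*x*y + c*y^2 with b^2 - 4ac = D,
where reduced means |b| <= a <= c, with b >= 0 whenever |b| = a or a = c, and primitive means gcd(a, b, c) = 1.
Reduced forces 3a^2 <= |D| = 815, so 1 <= a <= 16; b must have the parity of D, and c = (b^2 - D)/(4a) must be an integer >= a.
Enumerate a = 1..16, b in [-a, a]:
  a=1: (1, 1, 204)  [1]
  a=2: (2, -1, 102), (2, 1, 102)  [2]
  a=3: (3, -1, 68), (3, 1, 68)  [2]
  a=4: (4, -1, 51), (4, 1, 51)  [2]
  a=5: (5, 5, 42)  [1]
  a=6: (6, -5, 35), (6, -1, 34), (6, 1, 34), (6, 5, 35)  [4]
  a=7: (7, -5, 30), (7, 5, 30)  [2]
  a=8: (8, -7, 27), (8, 7, 27)  [2]
  a=9: (9, -7, 24), (9, 7, 24)  [2]
  a=10: (10, -5, 21), (10, 5, 21)  [2]
  a=11: none
  a=12: (12, -7, 18), (12, -1, 17), (12, 1, 17), (12, 7, 18)  [4]
  a=13: (13, -11, 18), (13, 11, 18)  [2]
  a=14: (14, -9, 16), (14, -5, 15), (14, 5, 15), (14, 9, 16)  [4]
  a=15..16: none
Total reduced forms: 1 + 2 + 2 + 2 + 1 + 4 + 2 + 2 + 2 + 2 + 4 + 2 + 4 = 30
h = 30

30


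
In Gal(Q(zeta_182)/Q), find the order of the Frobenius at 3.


The Frobenius at p in Gal(Q(zeta_n)/Q) = (Z/nZ)* is the class of p, so its order is ord_182(3), the smallest k >= 1 with 3^k = 1 mod 182.
n = 182 = 2 * 7 * 13, phi(182) = 72; the order divides phi(n).
Divisors of 72: 1, 2, 3, 4, 6, 8, 9, 12, 18, 24, 36, 72
Repeated squaring mod 182: 3^1 = 3, 3^2 = 9, 3^4 = 81, 3^8 = 9, 3^16 = 81, 3^32 = 9, 3^64 = 81
Test divisors in increasing order:
  k=1: 3^1 = 3 mod 182
  k=2: 3^2 = 9 mod 182
  k=3: 3^3 = 9 * 3 = 27 mod 182
  k=4: 3^4 = 81 mod 182
  k=6: 3^6 = 81 * 9 = 1 mod 182  <- first divisor giving 1
Order = 6

6


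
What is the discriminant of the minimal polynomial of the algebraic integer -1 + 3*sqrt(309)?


The element -1 + 3*sqrt(309) has minimal polynomial:
x^2 + 2*x - 2780
Discriminant = (2)^2 - 4*(-2780)
= 4 + 11120
= 11124

11124


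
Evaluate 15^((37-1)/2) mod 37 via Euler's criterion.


p = 37 is prime and the exponent is (p-1)/2 = 18, so by Euler's criterion 15^18 = (15/37) = +1 or -1 mod 37.
Compute by square-and-multiply:
  18 = 16 + 2 (binary 10010)
  Repeated squaring mod 37: 15^1 = 15, 15^2 = 3, 15^4 = 9, 15^8 = 7, 15^16 = 12
  15^18 = 15^16 * 15^2 = 12 * 3 mod 37
    12 * 3 = 36 = 36 mod 37
  15^18 = 36 mod 37
Result 36 = p - 1 = -1 mod 37: 15 is a quadratic non-residue mod 37. As a residue in [0, p-1] the value is 36.
15^18 mod 37 = 36

36


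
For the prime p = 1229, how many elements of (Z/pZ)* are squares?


For prime p, the number of non-zero quadratic residues is (p-1)/2.
= (1229-1)/2
= 614

614


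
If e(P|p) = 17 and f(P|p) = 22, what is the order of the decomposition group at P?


|D_P| = e * f
= 17 * 22
= 374

374


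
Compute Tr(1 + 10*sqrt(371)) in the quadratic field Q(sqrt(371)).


Tr(a + b*sqrt(d)) = (a + b*sqrt(d)) + (a - b*sqrt(d)) = 2a
= 2 * (1)
= 2

2


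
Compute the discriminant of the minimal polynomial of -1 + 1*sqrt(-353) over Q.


The element -1 + 1*sqrt(-353) has minimal polynomial:
x^2 + 2*x + 354
Discriminant = (2)^2 - 4*(354)
= 4 - 1416
= -1412

-1412


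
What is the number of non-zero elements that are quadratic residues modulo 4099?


For prime p, the number of non-zero quadratic residues is (p-1)/2.
= (4099-1)/2
= 2049

2049


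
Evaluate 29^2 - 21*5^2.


x^2 - d*y^2
= 29^2 - 21*5^2
= 841 - 525
= 316

316


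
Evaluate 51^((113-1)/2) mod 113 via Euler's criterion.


p = 113 is prime and the exponent is (p-1)/2 = 56, so by Euler's criterion 51^56 = (51/113) = +1 or -1 mod 113.
Compute by square-and-multiply:
  56 = 32 + 16 + 8 (binary 111000)
  Repeated squaring mod 113: 51^1 = 51, 51^2 = 2, 51^4 = 4, 51^8 = 16, 51^16 = 30, 51^32 = 109
  51^56 = 51^32 * 51^16 * 51^8 = 109 * 30 * 16 mod 113
    109 * 30 = 3270 = 106 mod 113
    106 * 16 = 1696 = 1 mod 113
  51^56 = 1 mod 113
Result 1: 51 is a quadratic residue mod 113.
51^56 mod 113 = 1

1


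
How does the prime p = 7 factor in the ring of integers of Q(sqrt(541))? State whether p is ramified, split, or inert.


K = Q(sqrt(541)). Since d mod 4 = 1, disc(K) = 541.
Check p | disc: 541 mod 7 = 2.
p does not divide disc. Compute Legendre symbol (d/p):
2^((7-1)/2) mod 7 = 1
(d/p) = 1, so p splits: (p) = P*P' with e=1, f=1, g=2.
Therefore p is split.

split


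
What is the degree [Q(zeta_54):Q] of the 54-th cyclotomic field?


The degree equals Euler's totient phi(54).
54 = 2 * 3^3
phi(54) = 18

18


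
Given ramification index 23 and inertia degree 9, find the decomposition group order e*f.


|D_P| = e * f
= 23 * 9
= 207

207


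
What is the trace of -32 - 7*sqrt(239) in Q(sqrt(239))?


Tr(a + b*sqrt(d)) = (a + b*sqrt(d)) + (a - b*sqrt(d)) = 2a
= 2 * (-32)
= -64

-64


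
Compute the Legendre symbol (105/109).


p = 109 is prime, so compute (105/109) with the reciprocity algorithm (Jacobi-symbol steps: pull out 2s via (2/n), flip via reciprocity, reduce):
  reciprocity: (105/109) -> +(109/105)
  reduce: (4/105)
  pull out 2: (2/105) = +1  (since 105 mod 8 = 1)
  pull out 2: (2/105) = +1  (since 105 mod 8 = 1)
  (1/105) = 1
Product of signs = 1
(105/109) = 1

1


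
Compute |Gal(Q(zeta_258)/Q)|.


|Gal(Q(zeta_258)/Q)| = phi(258)
= 84

84


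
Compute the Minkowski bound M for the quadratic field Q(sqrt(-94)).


d = -94, d mod 4 = 2, so disc(K) = 4d = -376; |disc(K)| = 376
Imaginary quadratic field, so n = 2, s = r2 = 1, r1 = 0
M = (n!/n^n) * (4/pi)^s * sqrt(|disc(K)|) = (2!/2^2) * (4/pi)^1 * sqrt(376)
= 0.5 * 1.273240 * 19.390719
= 12.3445

12.3445


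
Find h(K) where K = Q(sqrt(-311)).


K = Q(sqrt(-311)). d mod 4 = 1, so D = disc(K) = d = -311
h(K) equals the number of primitive reduced positive-definite forms (a, b, c) = a*x^2 + b*x*y + c*y^2 with b^2 - 4ac = D,
where reduced means |b| <= a <= c, with b >= 0 whenever |b| = a or a = c, and primitive means gcd(a, b, c) = 1.
Reduced forces 3a^2 <= |D| = 311, so 1 <= a <= 10; b must have the parity of D, and c = (b^2 - D)/(4a) must be an integer >= a.
Enumerate a = 1..10, b in [-a, a]:
  a=1: (1, 1, 78)  [1]
  a=2: (2, -1, 39), (2, 1, 39)  [2]
  a=3: (3, -1, 26), (3, 1, 26)  [2]
  a=4: (4, -3, 20), (4, 3, 20)  [2]
  a=5: (5, -3, 16), (5, 3, 16)  [2]
  a=6: (6, -5, 14), (6, -1, 13), (6, 1, 13), (6, 5, 14)  [4]
  a=7: (7, -5, 12), (7, 5, 12)  [2]
  a=8: (8, -3, 10), (8, 3, 10)  [2]
  a=9: (9, -7, 10), (9, 7, 10)  [2]
  a=10: none
Total reduced forms: 1 + 2 + 2 + 2 + 2 + 4 + 2 + 2 + 2 = 19
h = 19

19


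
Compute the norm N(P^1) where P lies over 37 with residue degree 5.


N(P^a) = p^(a*f)
= 37^(1*5)
= 37^5
= 69343957

69343957


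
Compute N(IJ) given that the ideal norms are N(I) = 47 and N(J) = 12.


N(IJ) = N(I) * N(J)
= 47 * 12
= 564

564


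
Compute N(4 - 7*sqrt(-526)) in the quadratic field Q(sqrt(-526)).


N(a + b*sqrt(d)) = a^2 - d*b^2
= (4)^2 - (-526)*(-7)^2
= 16 + 25774
= 25790

25790


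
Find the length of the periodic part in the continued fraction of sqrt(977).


Run the CF algorithm for sqrt(977).
a_0 = floor(sqrt(977)) = 31; set m_0=0, q_0=1.
Recurrence: m' = q*a - m,  q' = (d - m'^2)/q,  a' = floor((a_0 + m')/q').
  step 1: m=31, q=16, a=3
  step 2: m=17, q=43, a=1
  step 3: m=26, q=7, a=8
  step 4: m=30, q=11, a=5
  step 5: m=25, q=32, a=1
  step 6: m=7, q=29, a=1
  step 7: m=22, q=17, a=3
  step 8: m=29, q=8, a=7
  step 9: m=27, q=31, a=1
  step 10: m=4, q=31, a=1
  step 11: m=27, q=8, a=7
  step 12: m=29, q=17, a=3
  step 13: m=22, q=29, a=1
  step 14: m=7, q=32, a=1
  step 15: m=25, q=11, a=5
  step 16: m=30, q=7, a=8
  step 17: m=26, q=43, a=1
  step 18: m=17, q=16, a=3
  step 19: m=31, q=1, a=62
a_19 = 2*a_0 = 62, so the period closes here.
sqrt(977) = [31; 3, 1, 8, 5, 1, 1, 3, 7, 1, 1, 7, 3, 1, 1, 5, 8, 1, 3, 62]
Period length = 19

19


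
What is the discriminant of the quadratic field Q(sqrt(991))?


For K = Q(sqrt(d)) with d squarefree: disc(K) = d if d = 1 mod 4, and disc(K) = 4d if d = 2 or 3 mod 4.
Here d = 991, and d mod 4 = 3.
d = 3 mod 4, not 1 (O_K = Z[sqrt(d)]), so disc(K) = 4d = 4 * (991) = 3964

3964


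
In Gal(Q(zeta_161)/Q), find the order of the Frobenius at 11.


The Frobenius at p in Gal(Q(zeta_n)/Q) = (Z/nZ)* is the class of p, so its order is ord_161(11), the smallest k >= 1 with 11^k = 1 mod 161.
n = 161 = 7 * 23, phi(161) = 132; the order divides phi(n).
Divisors of 132: 1, 2, 3, 4, 6, 11, 12, 22, 33, 44, 66, 132
Repeated squaring mod 161: 11^1 = 11, 11^2 = 121, 11^4 = 151, 11^8 = 100, 11^16 = 18, 11^32 = 2, 11^64 = 4, 11^128 = 16
Test divisors in increasing order:
  k=1: 11^1 = 11 mod 161
  k=2: 11^2 = 121 mod 161
  k=3: 11^3 = 121 * 11 = 43 mod 161
  k=4: 11^4 = 151 mod 161
  k=6: 11^6 = 151 * 121 = 78 mod 161
  k=11: 11^11 = 100 * 121 * 11 = 114 mod 161
  k=12: 11^12 = 100 * 151 = 127 mod 161
  k=22: 11^22 = 18 * 151 * 121 = 116 mod 161
  k=33: 11^33 = 2 * 11 = 22 mod 161
  k=44: 11^44 = 2 * 100 * 151 = 93 mod 161
  k=66: 11^66 = 4 * 121 = 1 mod 161  <- first divisor giving 1
Order = 66

66


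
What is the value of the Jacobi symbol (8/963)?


Compute (8/963) via quadratic reciprocity:
  pull out 2: (2/963) = -1  (since 963 mod 8 = 3)
  pull out 2: (2/963) = -1  (since 963 mod 8 = 3)
  pull out 2: (2/963) = -1  (since 963 mod 8 = 3)
  (1/963) = 1
Product of signs = -1

-1


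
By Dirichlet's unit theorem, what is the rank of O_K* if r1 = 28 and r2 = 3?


By Dirichlet's unit theorem:
rank = r1 + r2 - 1
= 28 + 3 - 1
= 30

30


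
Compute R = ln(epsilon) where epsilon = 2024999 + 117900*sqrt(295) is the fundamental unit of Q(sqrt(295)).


epsilon = 2024999 + 117900*sqrt(295)
= 4.0500e+06
R = ln(4.0500e+06)
= 15.2142

15.2142


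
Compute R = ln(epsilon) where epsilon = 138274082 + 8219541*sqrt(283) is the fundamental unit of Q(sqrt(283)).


epsilon = 138274082 + 8219541*sqrt(283)
= 2.7655e+08
R = ln(2.7655e+08)
= 19.4379

19.4379


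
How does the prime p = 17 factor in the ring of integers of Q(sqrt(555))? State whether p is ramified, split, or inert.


K = Q(sqrt(555)). Since d mod 4 = 3, disc(K) = 2220.
Check p | disc: 2220 mod 17 = 10.
p does not divide disc. Compute Legendre symbol (d/p):
11^((17-1)/2) mod 17 = -1
(d/p) = -1, so p is inert: (p) stays prime with e=1, f=2, g=1.
Therefore p is inert.

inert


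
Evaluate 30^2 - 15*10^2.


x^2 - d*y^2
= 30^2 - 15*10^2
= 900 - 1500
= -600

-600


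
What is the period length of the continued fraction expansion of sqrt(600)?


Run the CF algorithm for sqrt(600).
a_0 = floor(sqrt(600)) = 24; set m_0=0, q_0=1.
Recurrence: m' = q*a - m,  q' = (d - m'^2)/q,  a' = floor((a_0 + m')/q').
  step 1: m=24, q=24, a=2
  step 2: m=24, q=1, a=48
a_2 = 2*a_0 = 48, so the period closes here.
sqrt(600) = [24; 2, 48]
Period length = 2

2


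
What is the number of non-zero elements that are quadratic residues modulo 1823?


For prime p, the number of non-zero quadratic residues is (p-1)/2.
= (1823-1)/2
= 911

911


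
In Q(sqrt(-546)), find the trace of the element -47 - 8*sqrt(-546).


Tr(a + b*sqrt(d)) = (a + b*sqrt(d)) + (a - b*sqrt(d)) = 2a
= 2 * (-47)
= -94

-94


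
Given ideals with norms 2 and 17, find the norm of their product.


N(IJ) = N(I) * N(J)
= 2 * 17
= 34

34


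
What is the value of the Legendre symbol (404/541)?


p = 541 is prime, so compute (404/541) with the reciprocity algorithm (Jacobi-symbol steps: pull out 2s via (2/n), flip via reciprocity, reduce):
  pull out 2: (2/541) = -1  (since 541 mod 8 = 5)
  pull out 2: (2/541) = -1  (since 541 mod 8 = 5)
  reciprocity: (101/541) -> +(541/101)
  reduce: (36/101)
  pull out 2: (2/101) = -1  (since 101 mod 8 = 5)
  pull out 2: (2/101) = -1  (since 101 mod 8 = 5)
  reciprocity: (9/101) -> +(101/9)
  reduce: (2/9)
  pull out 2: (2/9) = +1  (since 9 mod 8 = 1)
  (1/9) = 1
Product of signs = 1
(404/541) = 1

1


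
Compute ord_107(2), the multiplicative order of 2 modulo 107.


We want ord_107(2), the smallest k >= 1 with 2^k = 1 mod 107.
n = 107 = 107, phi(107) = 106; the order divides phi(n).
Divisors of 106: 1, 2, 53, 106
Repeated squaring mod 107: 2^1 = 2, 2^2 = 4, 2^4 = 16, 2^8 = 42, 2^16 = 52, 2^32 = 29, 2^64 = 92
Test divisors in increasing order:
  k=1: 2^1 = 2 mod 107
  k=2: 2^2 = 4 mod 107
  k=53: 2^53 = 29 * 52 * 16 * 2 = 106 mod 107
  k=106: 2^106 = 92 * 29 * 42 * 4 = 1 mod 107  <- first divisor giving 1
Order = 106

106


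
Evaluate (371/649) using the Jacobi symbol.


Compute (371/649) via quadratic reciprocity:
  reciprocity: (371/649) -> +(649/371)
  reduce: (278/371)
  pull out 2: (2/371) = -1  (since 371 mod 8 = 3)
  reciprocity: (139/371) -> -(371/139)
  reduce: (93/139)
  reciprocity: (93/139) -> +(139/93)
  reduce: (46/93)
  pull out 2: (2/93) = -1  (since 93 mod 8 = 5)
  reciprocity: (23/93) -> +(93/23)
  reduce: (1/23)
  (1/23) = 1
Product of signs = -1

-1


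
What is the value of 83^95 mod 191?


p = 191 is prime and the exponent is (p-1)/2 = 95, so by Euler's criterion 83^95 = (83/191) = +1 or -1 mod 191.
Compute by square-and-multiply:
  95 = 64 + 16 + 8 + 4 + 2 + 1 (binary 1011111)
  Repeated squaring mod 191: 83^1 = 83, 83^2 = 13, 83^4 = 169, 83^8 = 102, 83^16 = 90, 83^32 = 78, 83^64 = 163
  83^95 = 83^64 * 83^16 * 83^8 * 83^4 * 83^2 * 83^1 = 163 * 90 * 102 * 169 * 13 * 83 mod 191
    163 * 90 = 14670 = 154 mod 191
    154 * 102 = 15708 = 46 mod 191
    46 * 169 = 7774 = 134 mod 191
    134 * 13 = 1742 = 23 mod 191
    23 * 83 = 1909 = 190 mod 191
  83^95 = 190 mod 191
Result 190 = p - 1 = -1 mod 191: 83 is a quadratic non-residue mod 191. As a residue in [0, p-1] the value is 190.
83^95 mod 191 = 190

190


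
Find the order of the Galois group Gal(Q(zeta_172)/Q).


|Gal(Q(zeta_172)/Q)| = phi(172)
= 84

84


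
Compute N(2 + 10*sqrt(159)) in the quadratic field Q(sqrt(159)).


N(a + b*sqrt(d)) = a^2 - d*b^2
= (2)^2 - (159)*(10)^2
= 4 - 15900
= -15896

-15896


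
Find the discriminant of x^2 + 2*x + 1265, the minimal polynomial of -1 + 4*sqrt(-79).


The element -1 + 4*sqrt(-79) has minimal polynomial:
x^2 + 2*x + 1265
Discriminant = (2)^2 - 4*(1265)
= 4 - 5060
= -5056

-5056


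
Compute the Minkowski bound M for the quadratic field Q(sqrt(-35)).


d = -35, d mod 4 = 1, so disc(K) = d = -35; |disc(K)| = 35
Imaginary quadratic field, so n = 2, s = r2 = 1, r1 = 0
M = (n!/n^n) * (4/pi)^s * sqrt(|disc(K)|) = (2!/2^2) * (4/pi)^1 * sqrt(35)
= 0.5 * 1.273240 * 5.916080
= 3.7663

3.7663


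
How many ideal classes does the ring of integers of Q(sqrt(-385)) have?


K = Q(sqrt(-385)). d mod 4 = 3, so D = disc(K) = 4d = -1540
h(K) equals the number of primitive reduced positive-definite forms (a, b, c) = a*x^2 + b*x*y + c*y^2 with b^2 - 4ac = D,
where reduced means |b| <= a <= c, with b >= 0 whenever |b| = a or a = c, and primitive means gcd(a, b, c) = 1.
Reduced forces 3a^2 <= |D| = 1540, so 1 <= a <= 22; b must have the parity of D, and c = (b^2 - D)/(4a) must be an integer >= a.
Enumerate a = 1..22, b in [-a, a]:
  a=1: (1, 0, 385)  [1]
  a=2: (2, 2, 193)  [1]
  a=3..4: none
  a=5: (5, 0, 77)  [1]
  a=6: none
  a=7: (7, 0, 55)  [1]
  a=8..9: none
  a=10: (10, 10, 41)  [1]
  a=11: (11, 0, 35)  [1]
  a=12..13: none
  a=14: (14, 14, 31)  [1]
  a=15..21: none
  a=22: (22, 22, 23)  [1]
Total reduced forms: 1 + 1 + 1 + 1 + 1 + 1 + 1 + 1 = 8
h = 8

8


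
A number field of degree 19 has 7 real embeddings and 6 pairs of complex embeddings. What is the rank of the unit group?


By Dirichlet's unit theorem:
rank = r1 + r2 - 1
= 7 + 6 - 1
= 12

12


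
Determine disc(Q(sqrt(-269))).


For K = Q(sqrt(d)) with d squarefree: disc(K) = d if d = 1 mod 4, and disc(K) = 4d if d = 2 or 3 mod 4.
Here d = -269, and d mod 4 = 3.
d = 3 mod 4, not 1 (O_K = Z[sqrt(d)]), so disc(K) = 4d = 4 * (-269) = -1076

-1076


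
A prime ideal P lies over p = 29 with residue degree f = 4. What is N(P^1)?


N(P^a) = p^(a*f)
= 29^(1*4)
= 29^4
= 707281

707281


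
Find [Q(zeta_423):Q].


The degree equals Euler's totient phi(423).
423 = 3^2 * 47
phi(423) = 276

276


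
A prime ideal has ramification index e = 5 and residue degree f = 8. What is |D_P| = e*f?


|D_P| = e * f
= 5 * 8
= 40

40


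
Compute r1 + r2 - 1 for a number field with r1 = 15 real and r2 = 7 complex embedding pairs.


By Dirichlet's unit theorem:
rank = r1 + r2 - 1
= 15 + 7 - 1
= 21

21


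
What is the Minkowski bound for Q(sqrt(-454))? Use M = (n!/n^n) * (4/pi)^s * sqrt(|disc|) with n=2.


d = -454, d mod 4 = 2, so disc(K) = 4d = -1816; |disc(K)| = 1816
Imaginary quadratic field, so n = 2, s = r2 = 1, r1 = 0
M = (n!/n^n) * (4/pi)^s * sqrt(|disc(K)|) = (2!/2^2) * (4/pi)^1 * sqrt(1816)
= 0.5 * 1.273240 * 42.614552
= 27.1293

27.1293


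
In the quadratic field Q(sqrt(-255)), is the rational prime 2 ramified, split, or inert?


K = Q(sqrt(-255)). Since d mod 4 = 1, disc(K) = -255.
Check p | disc: -255 mod 2 = 1.
p=2 does not divide disc (d is 1 mod 4). 2 splits iff d = 1 mod 8.
d mod 8 = 1, so (d/2) = 1.
(d/p) = 1, so p splits: (p) = P*P' with e=1, f=1, g=2.
Therefore p is split.

split


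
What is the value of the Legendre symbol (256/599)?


p = 599 is prime, so compute (256/599) with the reciprocity algorithm (Jacobi-symbol steps: pull out 2s via (2/n), flip via reciprocity, reduce):
  pull out 2: (2/599) = +1  (since 599 mod 8 = 7)
  pull out 2: (2/599) = +1  (since 599 mod 8 = 7)
  pull out 2: (2/599) = +1  (since 599 mod 8 = 7)
  pull out 2: (2/599) = +1  (since 599 mod 8 = 7)
  pull out 2: (2/599) = +1  (since 599 mod 8 = 7)
  pull out 2: (2/599) = +1  (since 599 mod 8 = 7)
  pull out 2: (2/599) = +1  (since 599 mod 8 = 7)
  pull out 2: (2/599) = +1  (since 599 mod 8 = 7)
  (1/599) = 1
Product of signs = 1
(256/599) = 1

1


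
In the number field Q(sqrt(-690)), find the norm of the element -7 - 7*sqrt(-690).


N(a + b*sqrt(d)) = a^2 - d*b^2
= (-7)^2 - (-690)*(-7)^2
= 49 + 33810
= 33859

33859


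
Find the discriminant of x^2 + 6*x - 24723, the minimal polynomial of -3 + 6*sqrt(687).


The element -3 + 6*sqrt(687) has minimal polynomial:
x^2 + 6*x - 24723
Discriminant = (6)^2 - 4*(-24723)
= 36 + 98892
= 98928

98928


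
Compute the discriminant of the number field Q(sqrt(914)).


For K = Q(sqrt(d)) with d squarefree: disc(K) = d if d = 1 mod 4, and disc(K) = 4d if d = 2 or 3 mod 4.
Here d = 914, and d mod 4 = 2.
d = 2 mod 4, not 1 (O_K = Z[sqrt(d)]), so disc(K) = 4d = 4 * (914) = 3656

3656


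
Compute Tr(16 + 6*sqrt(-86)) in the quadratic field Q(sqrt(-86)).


Tr(a + b*sqrt(d)) = (a + b*sqrt(d)) + (a - b*sqrt(d)) = 2a
= 2 * (16)
= 32

32


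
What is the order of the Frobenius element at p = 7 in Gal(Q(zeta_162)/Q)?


The Frobenius at p in Gal(Q(zeta_n)/Q) = (Z/nZ)* is the class of p, so its order is ord_162(7), the smallest k >= 1 with 7^k = 1 mod 162.
n = 162 = 2 * 3^4, phi(162) = 54; the order divides phi(n).
Divisors of 54: 1, 2, 3, 6, 9, 18, 27, 54
Repeated squaring mod 162: 7^1 = 7, 7^2 = 49, 7^4 = 133, 7^8 = 31, 7^16 = 151, 7^32 = 121
Test divisors in increasing order:
  k=1: 7^1 = 7 mod 162
  k=2: 7^2 = 49 mod 162
  k=3: 7^3 = 49 * 7 = 19 mod 162
  k=6: 7^6 = 133 * 49 = 37 mod 162
  k=9: 7^9 = 31 * 7 = 55 mod 162
  k=18: 7^18 = 151 * 49 = 109 mod 162
  k=27: 7^27 = 151 * 31 * 49 * 7 = 1 mod 162  <- first divisor giving 1
Order = 27

27


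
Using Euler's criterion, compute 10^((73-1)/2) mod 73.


p = 73 is prime and the exponent is (p-1)/2 = 36, so by Euler's criterion 10^36 = (10/73) = +1 or -1 mod 73.
Compute by square-and-multiply:
  36 = 32 + 4 (binary 100100)
  Repeated squaring mod 73: 10^1 = 10, 10^2 = 27, 10^4 = 72, 10^8 = 1, 10^16 = 1, 10^32 = 1
  10^36 = 10^32 * 10^4 = 1 * 72 mod 73
    1 * 72 = 72 = 72 mod 73
  10^36 = 72 mod 73
Result 72 = p - 1 = -1 mod 73: 10 is a quadratic non-residue mod 73. As a residue in [0, p-1] the value is 72.
10^36 mod 73 = 72

72


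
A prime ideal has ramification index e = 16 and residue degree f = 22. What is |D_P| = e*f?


|D_P| = e * f
= 16 * 22
= 352

352


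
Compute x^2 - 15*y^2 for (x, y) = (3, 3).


x^2 - d*y^2
= 3^2 - 15*3^2
= 9 - 135
= -126

-126


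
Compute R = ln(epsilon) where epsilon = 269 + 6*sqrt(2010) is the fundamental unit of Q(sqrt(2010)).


epsilon = 269 + 6*sqrt(2010)
= 537.9981
R = ln(537.9981)
= 6.2879

6.2879


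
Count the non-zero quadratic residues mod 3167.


For prime p, the number of non-zero quadratic residues is (p-1)/2.
= (3167-1)/2
= 1583

1583


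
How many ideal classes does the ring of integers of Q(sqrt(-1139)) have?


K = Q(sqrt(-1139)). d mod 4 = 1, so D = disc(K) = d = -1139
h(K) equals the number of primitive reduced positive-definite forms (a, b, c) = a*x^2 + b*x*y + c*y^2 with b^2 - 4ac = D,
where reduced means |b| <= a <= c, with b >= 0 whenever |b| = a or a = c, and primitive means gcd(a, b, c) = 1.
Reduced forces 3a^2 <= |D| = 1139, so 1 <= a <= 19; b must have the parity of D, and c = (b^2 - D)/(4a) must be an integer >= a.
Enumerate a = 1..19, b in [-a, a]:
  a=1: (1, 1, 285)  [1]
  a=2: none
  a=3: (3, -1, 95), (3, 1, 95)  [2]
  a=4: none
  a=5: (5, -1, 57), (5, 1, 57)  [2]
  a=6: none
  a=7: (7, -3, 41), (7, 3, 41)  [2]
  a=8: none
  a=9: (9, -7, 33), (9, 7, 33)  [2]
  a=10: none
  a=11: (11, -7, 27), (11, 7, 27)  [2]
  a=12..14: none
  a=15: (15, -11, 21), (15, -1, 19), (15, 1, 19), (15, 11, 21)  [4]
  a=16: none
  a=17: (17, 17, 21)  [1]
  a=18..19: none
Total reduced forms: 1 + 2 + 2 + 2 + 2 + 2 + 4 + 1 = 16
h = 16

16


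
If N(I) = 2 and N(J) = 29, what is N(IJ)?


N(IJ) = N(I) * N(J)
= 2 * 29
= 58

58


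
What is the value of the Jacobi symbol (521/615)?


Compute (521/615) via quadratic reciprocity:
  reciprocity: (521/615) -> +(615/521)
  reduce: (94/521)
  pull out 2: (2/521) = +1  (since 521 mod 8 = 1)
  reciprocity: (47/521) -> +(521/47)
  reduce: (4/47)
  pull out 2: (2/47) = +1  (since 47 mod 8 = 7)
  pull out 2: (2/47) = +1  (since 47 mod 8 = 7)
  (1/47) = 1
Product of signs = 1

1


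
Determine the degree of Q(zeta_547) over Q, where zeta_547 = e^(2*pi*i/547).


The degree equals Euler's totient phi(547).
547 = 547
phi(547) = 546

546


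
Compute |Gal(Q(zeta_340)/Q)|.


|Gal(Q(zeta_340)/Q)| = phi(340)
= 128

128


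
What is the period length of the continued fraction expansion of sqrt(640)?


Run the CF algorithm for sqrt(640).
a_0 = floor(sqrt(640)) = 25; set m_0=0, q_0=1.
Recurrence: m' = q*a - m,  q' = (d - m'^2)/q,  a' = floor((a_0 + m')/q').
  step 1: m=25, q=15, a=3
  step 2: m=20, q=16, a=2
  step 3: m=12, q=31, a=1
  step 4: m=19, q=9, a=4
  step 5: m=17, q=39, a=1
  step 6: m=22, q=4, a=11
  step 7: m=22, q=39, a=1
  step 8: m=17, q=9, a=4
  step 9: m=19, q=31, a=1
  step 10: m=12, q=16, a=2
  step 11: m=20, q=15, a=3
  step 12: m=25, q=1, a=50
a_12 = 2*a_0 = 50, so the period closes here.
sqrt(640) = [25; 3, 2, 1, 4, 1, 11, 1, 4, 1, 2, 3, 50]
Period length = 12

12


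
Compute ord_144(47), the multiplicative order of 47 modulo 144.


We want ord_144(47), the smallest k >= 1 with 47^k = 1 mod 144.
n = 144 = 2^4 * 3^2, phi(144) = 48; the order divides phi(n).
Divisors of 48: 1, 2, 3, 4, 6, 8, 12, 16, 24, 48
Repeated squaring mod 144: 47^1 = 47, 47^2 = 49, 47^4 = 97, 47^8 = 49, 47^16 = 97, 47^32 = 49
Test divisors in increasing order:
  k=1: 47^1 = 47 mod 144
  k=2: 47^2 = 49 mod 144
  k=3: 47^3 = 49 * 47 = 143 mod 144
  k=4: 47^4 = 97 mod 144
  k=6: 47^6 = 97 * 49 = 1 mod 144  <- first divisor giving 1
Order = 6

6


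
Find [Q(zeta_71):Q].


The degree equals Euler's totient phi(71).
71 = 71
phi(71) = 70

70


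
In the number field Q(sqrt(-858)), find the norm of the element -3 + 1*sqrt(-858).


N(a + b*sqrt(d)) = a^2 - d*b^2
= (-3)^2 - (-858)*(1)^2
= 9 + 858
= 867

867


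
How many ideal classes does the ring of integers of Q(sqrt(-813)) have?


K = Q(sqrt(-813)). d mod 4 = 3, so D = disc(K) = 4d = -3252
h(K) equals the number of primitive reduced positive-definite forms (a, b, c) = a*x^2 + b*x*y + c*y^2 with b^2 - 4ac = D,
where reduced means |b| <= a <= c, with b >= 0 whenever |b| = a or a = c, and primitive means gcd(a, b, c) = 1.
Reduced forces 3a^2 <= |D| = 3252, so 1 <= a <= 32; b must have the parity of D, and c = (b^2 - D)/(4a) must be an integer >= a.
Enumerate a = 1..32, b in [-a, a]:
  a=1: (1, 0, 813)  [1]
  a=2: (2, 2, 407)  [1]
  a=3: (3, 0, 271)  [1]
  a=4..5: none
  a=6: (6, 6, 137)  [1]
  a=7..10: none
  a=11: (11, -2, 74), (11, 2, 74)  [2]
  a=12..18: none
  a=19: (19, -4, 43), (19, 4, 43)  [2]
  a=20..21: none
  a=22: (22, -2, 37), (22, 2, 37)  [2]
  a=23..28: none
  a=29: (29, -24, 33), (29, 24, 33)  [2]
  a=30..32: none
Total reduced forms: 1 + 1 + 1 + 1 + 2 + 2 + 2 + 2 = 12
h = 12

12


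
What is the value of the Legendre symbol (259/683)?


p = 683 is prime, so compute (259/683) with the reciprocity algorithm (Jacobi-symbol steps: pull out 2s via (2/n), flip via reciprocity, reduce):
  reciprocity: (259/683) -> -(683/259)
  reduce: (165/259)
  reciprocity: (165/259) -> +(259/165)
  reduce: (94/165)
  pull out 2: (2/165) = -1  (since 165 mod 8 = 5)
  reciprocity: (47/165) -> +(165/47)
  reduce: (24/47)
  pull out 2: (2/47) = +1  (since 47 mod 8 = 7)
  pull out 2: (2/47) = +1  (since 47 mod 8 = 7)
  pull out 2: (2/47) = +1  (since 47 mod 8 = 7)
  reciprocity: (3/47) -> -(47/3)
  reduce: (2/3)
  pull out 2: (2/3) = -1  (since 3 mod 8 = 3)
  (1/3) = 1
Product of signs = 1
(259/683) = 1

1


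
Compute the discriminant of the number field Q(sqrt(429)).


For K = Q(sqrt(d)) with d squarefree: disc(K) = d if d = 1 mod 4, and disc(K) = 4d if d = 2 or 3 mod 4.
Here d = 429, and d mod 4 = 1.
d = 1 mod 4 (O_K = Z[(1+sqrt(d))/2]), so disc(K) = d = 429

429


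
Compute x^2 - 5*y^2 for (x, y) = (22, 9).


x^2 - d*y^2
= 22^2 - 5*9^2
= 484 - 405
= 79

79


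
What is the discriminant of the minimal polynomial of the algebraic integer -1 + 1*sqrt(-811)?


The element -1 + 1*sqrt(-811) has minimal polynomial:
x^2 + 2*x + 812
Discriminant = (2)^2 - 4*(812)
= 4 - 3248
= -3244

-3244


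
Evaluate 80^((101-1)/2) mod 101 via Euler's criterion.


p = 101 is prime and the exponent is (p-1)/2 = 50, so by Euler's criterion 80^50 = (80/101) = +1 or -1 mod 101.
Compute by square-and-multiply:
  50 = 32 + 16 + 2 (binary 110010)
  Repeated squaring mod 101: 80^1 = 80, 80^2 = 37, 80^4 = 56, 80^8 = 5, 80^16 = 25, 80^32 = 19
  80^50 = 80^32 * 80^16 * 80^2 = 19 * 25 * 37 mod 101
    19 * 25 = 475 = 71 mod 101
    71 * 37 = 2627 = 1 mod 101
  80^50 = 1 mod 101
Result 1: 80 is a quadratic residue mod 101.
80^50 mod 101 = 1

1


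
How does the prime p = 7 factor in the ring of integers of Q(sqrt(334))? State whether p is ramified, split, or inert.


K = Q(sqrt(334)). Since d mod 4 = 2, disc(K) = 1336.
Check p | disc: 1336 mod 7 = 6.
p does not divide disc. Compute Legendre symbol (d/p):
5^((7-1)/2) mod 7 = -1
(d/p) = -1, so p is inert: (p) stays prime with e=1, f=2, g=1.
Therefore p is inert.

inert


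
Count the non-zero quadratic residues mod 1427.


For prime p, the number of non-zero quadratic residues is (p-1)/2.
= (1427-1)/2
= 713

713


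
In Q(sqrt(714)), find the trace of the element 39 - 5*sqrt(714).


Tr(a + b*sqrt(d)) = (a + b*sqrt(d)) + (a - b*sqrt(d)) = 2a
= 2 * (39)
= 78

78


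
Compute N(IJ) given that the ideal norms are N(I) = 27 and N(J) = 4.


N(IJ) = N(I) * N(J)
= 27 * 4
= 108

108


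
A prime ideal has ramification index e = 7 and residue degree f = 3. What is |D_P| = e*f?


|D_P| = e * f
= 7 * 3
= 21

21


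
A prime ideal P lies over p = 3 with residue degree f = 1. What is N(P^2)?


N(P^a) = p^(a*f)
= 3^(2*1)
= 3^2
= 9

9


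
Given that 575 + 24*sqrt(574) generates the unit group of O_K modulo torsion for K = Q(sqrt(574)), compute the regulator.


epsilon = 575 + 24*sqrt(574)
= 1149.9991
R = ln(1149.9991)
= 7.0475

7.0475


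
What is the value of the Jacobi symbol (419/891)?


Compute (419/891) via quadratic reciprocity:
  reciprocity: (419/891) -> -(891/419)
  reduce: (53/419)
  reciprocity: (53/419) -> +(419/53)
  reduce: (48/53)
  pull out 2: (2/53) = -1  (since 53 mod 8 = 5)
  pull out 2: (2/53) = -1  (since 53 mod 8 = 5)
  pull out 2: (2/53) = -1  (since 53 mod 8 = 5)
  pull out 2: (2/53) = -1  (since 53 mod 8 = 5)
  reciprocity: (3/53) -> +(53/3)
  reduce: (2/3)
  pull out 2: (2/3) = -1  (since 3 mod 8 = 3)
  (1/3) = 1
Product of signs = 1

1


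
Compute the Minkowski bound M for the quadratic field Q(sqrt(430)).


d = 430, d mod 4 = 2, so disc(K) = 4d = 1720; |disc(K)| = 1720
Real quadratic field, so n = 2, s = r2 = 0, r1 = 2
M = (n!/n^n) * (4/pi)^s * sqrt(|disc(K)|) = (2!/2^2) * (4/pi)^0 * sqrt(1720)
= 0.5 * 1.000000 * 41.472883
= 20.7364

20.7364


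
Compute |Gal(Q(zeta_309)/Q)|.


|Gal(Q(zeta_309)/Q)| = phi(309)
= 204

204


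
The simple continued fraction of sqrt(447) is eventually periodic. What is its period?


Run the CF algorithm for sqrt(447).
a_0 = floor(sqrt(447)) = 21; set m_0=0, q_0=1.
Recurrence: m' = q*a - m,  q' = (d - m'^2)/q,  a' = floor((a_0 + m')/q').
  step 1: m=21, q=6, a=7
  step 2: m=21, q=1, a=42
a_2 = 2*a_0 = 42, so the period closes here.
sqrt(447) = [21; 7, 42]
Period length = 2

2


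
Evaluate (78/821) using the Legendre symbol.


p = 821 is prime, so compute (78/821) with the reciprocity algorithm (Jacobi-symbol steps: pull out 2s via (2/n), flip via reciprocity, reduce):
  pull out 2: (2/821) = -1  (since 821 mod 8 = 5)
  reciprocity: (39/821) -> +(821/39)
  reduce: (2/39)
  pull out 2: (2/39) = +1  (since 39 mod 8 = 7)
  (1/39) = 1
Product of signs = -1
(78/821) = -1

-1


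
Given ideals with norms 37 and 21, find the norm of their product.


N(IJ) = N(I) * N(J)
= 37 * 21
= 777

777


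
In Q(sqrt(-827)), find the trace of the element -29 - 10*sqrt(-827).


Tr(a + b*sqrt(d)) = (a + b*sqrt(d)) + (a - b*sqrt(d)) = 2a
= 2 * (-29)
= -58

-58


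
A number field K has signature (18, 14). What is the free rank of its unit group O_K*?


By Dirichlet's unit theorem:
rank = r1 + r2 - 1
= 18 + 14 - 1
= 31

31


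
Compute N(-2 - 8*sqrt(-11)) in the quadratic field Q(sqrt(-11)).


N(a + b*sqrt(d)) = a^2 - d*b^2
= (-2)^2 - (-11)*(-8)^2
= 4 + 704
= 708

708


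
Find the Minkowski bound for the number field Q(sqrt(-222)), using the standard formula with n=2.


d = -222, d mod 4 = 2, so disc(K) = 4d = -888; |disc(K)| = 888
Imaginary quadratic field, so n = 2, s = r2 = 1, r1 = 0
M = (n!/n^n) * (4/pi)^s * sqrt(|disc(K)|) = (2!/2^2) * (4/pi)^1 * sqrt(888)
= 0.5 * 1.273240 * 29.799329
= 18.9708

18.9708


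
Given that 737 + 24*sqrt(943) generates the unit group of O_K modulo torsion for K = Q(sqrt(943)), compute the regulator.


epsilon = 737 + 24*sqrt(943)
= 1473.9993
R = ln(1473.9993)
= 7.2957

7.2957


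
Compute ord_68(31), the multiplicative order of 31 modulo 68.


We want ord_68(31), the smallest k >= 1 with 31^k = 1 mod 68.
n = 68 = 2^2 * 17, phi(68) = 32; the order divides phi(n).
Divisors of 32: 1, 2, 4, 8, 16, 32
Repeated squaring mod 68: 31^1 = 31, 31^2 = 9, 31^4 = 13, 31^8 = 33, 31^16 = 1, 31^32 = 1
Test divisors in increasing order:
  k=1: 31^1 = 31 mod 68
  k=2: 31^2 = 9 mod 68
  k=4: 31^4 = 13 mod 68
  k=8: 31^8 = 33 mod 68
  k=16: 31^16 = 1 mod 68  <- first divisor giving 1
Order = 16

16


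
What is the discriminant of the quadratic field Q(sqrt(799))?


For K = Q(sqrt(d)) with d squarefree: disc(K) = d if d = 1 mod 4, and disc(K) = 4d if d = 2 or 3 mod 4.
Here d = 799, and d mod 4 = 3.
d = 3 mod 4, not 1 (O_K = Z[sqrt(d)]), so disc(K) = 4d = 4 * (799) = 3196

3196


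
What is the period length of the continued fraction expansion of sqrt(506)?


Run the CF algorithm for sqrt(506).
a_0 = floor(sqrt(506)) = 22; set m_0=0, q_0=1.
Recurrence: m' = q*a - m,  q' = (d - m'^2)/q,  a' = floor((a_0 + m')/q').
  step 1: m=22, q=22, a=2
  step 2: m=22, q=1, a=44
a_2 = 2*a_0 = 44, so the period closes here.
sqrt(506) = [22; 2, 44]
Period length = 2

2


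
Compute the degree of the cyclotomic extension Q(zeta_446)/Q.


The degree equals Euler's totient phi(446).
446 = 2 * 223
phi(446) = 222

222


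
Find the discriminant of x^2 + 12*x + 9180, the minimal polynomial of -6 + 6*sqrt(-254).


The element -6 + 6*sqrt(-254) has minimal polynomial:
x^2 + 12*x + 9180
Discriminant = (12)^2 - 4*(9180)
= 144 - 36720
= -36576

-36576


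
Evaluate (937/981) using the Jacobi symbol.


Compute (937/981) via quadratic reciprocity:
  reciprocity: (937/981) -> +(981/937)
  reduce: (44/937)
  pull out 2: (2/937) = +1  (since 937 mod 8 = 1)
  pull out 2: (2/937) = +1  (since 937 mod 8 = 1)
  reciprocity: (11/937) -> +(937/11)
  reduce: (2/11)
  pull out 2: (2/11) = -1  (since 11 mod 8 = 3)
  (1/11) = 1
Product of signs = -1

-1


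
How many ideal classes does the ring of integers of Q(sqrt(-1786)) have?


K = Q(sqrt(-1786)). d mod 4 = 2, so D = disc(K) = 4d = -7144
h(K) equals the number of primitive reduced positive-definite forms (a, b, c) = a*x^2 + b*x*y + c*y^2 with b^2 - 4ac = D,
where reduced means |b| <= a <= c, with b >= 0 whenever |b| = a or a = c, and primitive means gcd(a, b, c) = 1.
Reduced forces 3a^2 <= |D| = 7144, so 1 <= a <= 48; b must have the parity of D, and c = (b^2 - D)/(4a) must be an integer >= a.
Enumerate a = 1..48, b in [-a, a]:
  a=1: (1, 0, 1786)  [1]
  a=2: (2, 0, 893)  [1]
  a=3..4: none
  a=5: (5, -4, 358), (5, 4, 358)  [2]
  a=6..9: none
  a=10: (10, -4, 179), (10, 4, 179)  [2]
  a=11..16: none
  a=17: (17, -8, 106), (17, 8, 106)  [2]
  a=18: none
  a=19: (19, 0, 94)  [1]
  a=20..22: none
  a=23: (23, -20, 82), (23, 20, 82)  [2]
  a=24: none
  a=25: (25, -16, 74), (25, 16, 74)  [2]
  a=26..33: none
  a=34: (34, -8, 53), (34, 8, 53)  [2]
  a=35..36: none
  a=37: (37, -16, 50), (37, 16, 50)  [2]
  a=38: (38, 0, 47)  [1]
  a=39..40: none
  a=41: (41, -20, 46), (41, 20, 46)  [2]
  a=42..48: none
Total reduced forms: 1 + 1 + 2 + 2 + 2 + 1 + 2 + 2 + 2 + 2 + 1 + 2 = 20
h = 20

20


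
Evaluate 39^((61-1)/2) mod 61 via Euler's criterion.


p = 61 is prime and the exponent is (p-1)/2 = 30, so by Euler's criterion 39^30 = (39/61) = +1 or -1 mod 61.
Compute by square-and-multiply:
  30 = 16 + 8 + 4 + 2 (binary 11110)
  Repeated squaring mod 61: 39^1 = 39, 39^2 = 57, 39^4 = 16, 39^8 = 12, 39^16 = 22
  39^30 = 39^16 * 39^8 * 39^4 * 39^2 = 22 * 12 * 16 * 57 mod 61
    22 * 12 = 264 = 20 mod 61
    20 * 16 = 320 = 15 mod 61
    15 * 57 = 855 = 1 mod 61
  39^30 = 1 mod 61
Result 1: 39 is a quadratic residue mod 61.
39^30 mod 61 = 1

1


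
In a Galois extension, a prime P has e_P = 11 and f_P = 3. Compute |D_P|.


|D_P| = e * f
= 11 * 3
= 33

33


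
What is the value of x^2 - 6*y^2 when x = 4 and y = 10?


x^2 - d*y^2
= 4^2 - 6*10^2
= 16 - 600
= -584

-584


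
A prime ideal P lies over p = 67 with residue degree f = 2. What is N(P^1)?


N(P^a) = p^(a*f)
= 67^(1*2)
= 67^2
= 4489

4489


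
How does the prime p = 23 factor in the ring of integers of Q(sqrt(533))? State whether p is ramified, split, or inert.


K = Q(sqrt(533)). Since d mod 4 = 1, disc(K) = 533.
Check p | disc: 533 mod 23 = 4.
p does not divide disc. Compute Legendre symbol (d/p):
4^((23-1)/2) mod 23 = 1
(d/p) = 1, so p splits: (p) = P*P' with e=1, f=1, g=2.
Therefore p is split.

split


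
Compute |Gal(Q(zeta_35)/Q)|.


|Gal(Q(zeta_35)/Q)| = phi(35)
= 24

24


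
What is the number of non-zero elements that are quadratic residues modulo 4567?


For prime p, the number of non-zero quadratic residues is (p-1)/2.
= (4567-1)/2
= 2283

2283


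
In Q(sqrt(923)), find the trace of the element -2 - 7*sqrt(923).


Tr(a + b*sqrt(d)) = (a + b*sqrt(d)) + (a - b*sqrt(d)) = 2a
= 2 * (-2)
= -4

-4


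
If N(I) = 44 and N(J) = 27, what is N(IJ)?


N(IJ) = N(I) * N(J)
= 44 * 27
= 1188

1188


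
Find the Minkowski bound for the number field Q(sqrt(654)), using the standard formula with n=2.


d = 654, d mod 4 = 2, so disc(K) = 4d = 2616; |disc(K)| = 2616
Real quadratic field, so n = 2, s = r2 = 0, r1 = 2
M = (n!/n^n) * (4/pi)^s * sqrt(|disc(K)|) = (2!/2^2) * (4/pi)^0 * sqrt(2616)
= 0.5 * 1.000000 * 51.146847
= 25.5734

25.5734


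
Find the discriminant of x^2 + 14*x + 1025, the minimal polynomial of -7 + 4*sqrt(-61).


The element -7 + 4*sqrt(-61) has minimal polynomial:
x^2 + 14*x + 1025
Discriminant = (14)^2 - 4*(1025)
= 196 - 4100
= -3904

-3904


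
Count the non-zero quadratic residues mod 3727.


For prime p, the number of non-zero quadratic residues is (p-1)/2.
= (3727-1)/2
= 1863

1863


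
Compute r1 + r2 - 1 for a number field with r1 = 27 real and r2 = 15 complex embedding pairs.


By Dirichlet's unit theorem:
rank = r1 + r2 - 1
= 27 + 15 - 1
= 41

41


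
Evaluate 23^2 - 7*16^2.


x^2 - d*y^2
= 23^2 - 7*16^2
= 529 - 1792
= -1263

-1263


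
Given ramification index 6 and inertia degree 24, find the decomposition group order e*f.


|D_P| = e * f
= 6 * 24
= 144

144


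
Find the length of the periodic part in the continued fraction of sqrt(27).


Run the CF algorithm for sqrt(27).
a_0 = floor(sqrt(27)) = 5; set m_0=0, q_0=1.
Recurrence: m' = q*a - m,  q' = (d - m'^2)/q,  a' = floor((a_0 + m')/q').
  step 1: m=5, q=2, a=5
  step 2: m=5, q=1, a=10
a_2 = 2*a_0 = 10, so the period closes here.
sqrt(27) = [5; 5, 10]
Period length = 2

2
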